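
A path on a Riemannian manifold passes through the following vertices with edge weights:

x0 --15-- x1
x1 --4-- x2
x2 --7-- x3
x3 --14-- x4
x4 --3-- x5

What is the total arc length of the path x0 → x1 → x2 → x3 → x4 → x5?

Arc length = 15 + 4 + 7 + 14 + 3 = 43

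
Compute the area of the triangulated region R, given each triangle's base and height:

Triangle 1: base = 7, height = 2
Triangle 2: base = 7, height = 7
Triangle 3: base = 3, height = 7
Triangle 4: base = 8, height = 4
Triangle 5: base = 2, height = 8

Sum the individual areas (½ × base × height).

(1/2)×7×2 + (1/2)×7×7 + (1/2)×3×7 + (1/2)×8×4 + (1/2)×2×8 = 66.0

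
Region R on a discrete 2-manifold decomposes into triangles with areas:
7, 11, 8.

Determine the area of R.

7 + 11 + 8 = 26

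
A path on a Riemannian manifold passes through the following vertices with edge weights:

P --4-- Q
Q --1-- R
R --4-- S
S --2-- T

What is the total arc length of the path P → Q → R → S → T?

Arc length = 4 + 1 + 4 + 2 = 11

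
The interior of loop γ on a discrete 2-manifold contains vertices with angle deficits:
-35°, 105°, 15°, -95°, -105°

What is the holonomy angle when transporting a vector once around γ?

Holonomy = total enclosed curvature = (-35°) + 105° + 15° + (-95°) + (-105°) = -115°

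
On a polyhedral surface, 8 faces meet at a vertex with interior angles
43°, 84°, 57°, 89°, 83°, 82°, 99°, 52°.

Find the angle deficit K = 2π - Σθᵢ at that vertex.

Sum of angles = 589°. K = 360° - 589° = -229° = -229π/180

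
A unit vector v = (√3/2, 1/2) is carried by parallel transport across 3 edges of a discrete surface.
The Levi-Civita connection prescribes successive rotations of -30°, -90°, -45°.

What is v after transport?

Total rotation: (-30°) + (-90°) + (-45°) = -165°. Final vector: (-0.7071, -0.7071)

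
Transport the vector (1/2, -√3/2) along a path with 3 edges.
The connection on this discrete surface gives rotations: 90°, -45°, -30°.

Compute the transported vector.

Total rotation: 90° + (-45°) + (-30°) = 15°. Final vector: (0.7071, -0.7071)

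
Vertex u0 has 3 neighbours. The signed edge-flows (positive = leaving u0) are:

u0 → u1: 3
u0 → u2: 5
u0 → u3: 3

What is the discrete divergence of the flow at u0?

Divergence = sum of outgoing flows = 3 + 5 + 3 = 11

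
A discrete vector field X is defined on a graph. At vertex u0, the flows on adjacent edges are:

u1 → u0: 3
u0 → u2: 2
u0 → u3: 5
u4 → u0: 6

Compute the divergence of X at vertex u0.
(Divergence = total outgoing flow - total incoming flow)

Divergence = sum of outgoing flows = (-3) + 2 + 5 + (-6) = -2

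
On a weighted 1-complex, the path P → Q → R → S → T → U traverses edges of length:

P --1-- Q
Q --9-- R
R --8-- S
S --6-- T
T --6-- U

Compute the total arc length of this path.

Arc length = 1 + 9 + 8 + 6 + 6 = 30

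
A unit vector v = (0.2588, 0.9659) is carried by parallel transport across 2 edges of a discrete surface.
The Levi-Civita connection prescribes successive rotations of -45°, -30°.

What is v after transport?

Total rotation: (-45°) + (-30°) = -75°. Final vector: (1, 0)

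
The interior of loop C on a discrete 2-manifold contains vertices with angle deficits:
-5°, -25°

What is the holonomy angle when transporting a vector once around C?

Holonomy = total enclosed curvature = (-5°) + (-25°) = -30°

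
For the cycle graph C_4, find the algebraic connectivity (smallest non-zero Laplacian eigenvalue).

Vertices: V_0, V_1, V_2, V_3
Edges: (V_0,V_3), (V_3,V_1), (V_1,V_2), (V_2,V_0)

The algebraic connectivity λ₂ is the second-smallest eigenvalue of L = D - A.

The cycle graph C_n has Laplacian eigenvalues λ_k = 2 − 2cos(2πk/n), k = 0, 1, …, n−1. Here n = 4:
k=0: 2 − 2cos(0) = 0.0; k=1: 2 − 2cos(π/2) = 2.0; k=2: 2 − 2cos(π) = 4.0; k=3: 2 − 2cos(3π/2) = 2.0.
Laplacian eigenvalues: [0.0, 2.0, 2.0, 4.0]. Algebraic connectivity (smallest non-zero eigenvalue) = 2.0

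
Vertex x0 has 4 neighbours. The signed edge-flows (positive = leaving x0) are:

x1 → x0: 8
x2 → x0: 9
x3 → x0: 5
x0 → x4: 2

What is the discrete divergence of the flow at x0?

Divergence = sum of outgoing flows = (-8) + (-9) + (-5) + 2 = -20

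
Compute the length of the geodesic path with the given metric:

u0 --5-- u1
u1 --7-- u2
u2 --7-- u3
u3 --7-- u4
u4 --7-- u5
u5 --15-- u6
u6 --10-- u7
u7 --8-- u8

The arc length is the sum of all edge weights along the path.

Arc length = 5 + 7 + 7 + 7 + 7 + 15 + 10 + 8 = 66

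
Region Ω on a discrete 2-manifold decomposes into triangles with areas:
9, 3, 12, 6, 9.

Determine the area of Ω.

9 + 3 + 12 + 6 + 9 = 39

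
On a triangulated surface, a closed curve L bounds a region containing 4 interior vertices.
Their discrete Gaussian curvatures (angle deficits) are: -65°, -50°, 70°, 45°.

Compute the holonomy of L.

Holonomy = total enclosed curvature = (-65°) + (-50°) + 70° + 45° = 0°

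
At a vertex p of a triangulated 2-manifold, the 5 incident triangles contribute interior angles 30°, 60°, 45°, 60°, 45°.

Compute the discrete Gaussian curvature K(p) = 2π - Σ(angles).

Sum of angles = 240°. K = 360° - 240° = 120°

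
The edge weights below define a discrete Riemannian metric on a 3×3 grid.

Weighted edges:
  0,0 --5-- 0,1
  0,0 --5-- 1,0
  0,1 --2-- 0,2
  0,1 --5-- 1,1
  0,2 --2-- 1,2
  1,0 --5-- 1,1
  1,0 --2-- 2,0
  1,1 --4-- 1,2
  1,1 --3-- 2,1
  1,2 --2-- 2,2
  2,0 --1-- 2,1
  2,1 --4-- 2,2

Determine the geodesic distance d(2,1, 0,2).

Shortest path: 2,1 → 2,2 → 1,2 → 0,2, total weight = 8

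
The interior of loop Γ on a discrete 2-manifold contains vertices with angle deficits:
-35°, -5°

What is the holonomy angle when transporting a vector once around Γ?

Holonomy = total enclosed curvature = (-35°) + (-5°) = -40°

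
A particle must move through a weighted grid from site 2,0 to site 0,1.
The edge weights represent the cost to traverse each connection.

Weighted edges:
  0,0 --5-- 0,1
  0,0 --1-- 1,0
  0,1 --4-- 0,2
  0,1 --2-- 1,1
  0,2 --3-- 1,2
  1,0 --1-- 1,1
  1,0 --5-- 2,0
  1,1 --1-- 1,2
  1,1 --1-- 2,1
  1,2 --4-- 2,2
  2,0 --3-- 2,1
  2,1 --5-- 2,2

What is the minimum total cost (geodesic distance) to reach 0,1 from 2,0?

Shortest path: 2,0 → 2,1 → 1,1 → 0,1, total weight = 6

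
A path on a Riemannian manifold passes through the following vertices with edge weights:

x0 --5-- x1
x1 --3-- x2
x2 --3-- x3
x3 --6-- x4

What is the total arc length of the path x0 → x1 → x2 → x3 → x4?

Arc length = 5 + 3 + 3 + 6 = 17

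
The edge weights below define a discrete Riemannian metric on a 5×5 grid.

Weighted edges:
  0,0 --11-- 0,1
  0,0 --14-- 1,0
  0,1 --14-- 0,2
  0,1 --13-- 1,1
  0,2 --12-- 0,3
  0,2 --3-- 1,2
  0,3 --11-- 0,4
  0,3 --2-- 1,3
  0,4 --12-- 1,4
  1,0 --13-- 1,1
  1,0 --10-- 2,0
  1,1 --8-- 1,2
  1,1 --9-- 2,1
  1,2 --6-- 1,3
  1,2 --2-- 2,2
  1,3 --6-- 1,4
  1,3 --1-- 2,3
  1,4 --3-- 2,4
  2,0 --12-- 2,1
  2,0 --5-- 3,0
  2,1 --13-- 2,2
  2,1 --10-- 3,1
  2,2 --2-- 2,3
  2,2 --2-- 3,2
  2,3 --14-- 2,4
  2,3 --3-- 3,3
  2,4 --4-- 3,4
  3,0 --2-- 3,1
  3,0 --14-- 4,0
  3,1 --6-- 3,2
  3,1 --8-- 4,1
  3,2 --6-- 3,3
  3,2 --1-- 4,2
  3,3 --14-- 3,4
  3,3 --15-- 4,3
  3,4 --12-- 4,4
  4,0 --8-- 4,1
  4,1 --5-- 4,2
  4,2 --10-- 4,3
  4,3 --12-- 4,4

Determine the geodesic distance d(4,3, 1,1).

Shortest path: 4,3 → 4,2 → 3,2 → 2,2 → 1,2 → 1,1, total weight = 23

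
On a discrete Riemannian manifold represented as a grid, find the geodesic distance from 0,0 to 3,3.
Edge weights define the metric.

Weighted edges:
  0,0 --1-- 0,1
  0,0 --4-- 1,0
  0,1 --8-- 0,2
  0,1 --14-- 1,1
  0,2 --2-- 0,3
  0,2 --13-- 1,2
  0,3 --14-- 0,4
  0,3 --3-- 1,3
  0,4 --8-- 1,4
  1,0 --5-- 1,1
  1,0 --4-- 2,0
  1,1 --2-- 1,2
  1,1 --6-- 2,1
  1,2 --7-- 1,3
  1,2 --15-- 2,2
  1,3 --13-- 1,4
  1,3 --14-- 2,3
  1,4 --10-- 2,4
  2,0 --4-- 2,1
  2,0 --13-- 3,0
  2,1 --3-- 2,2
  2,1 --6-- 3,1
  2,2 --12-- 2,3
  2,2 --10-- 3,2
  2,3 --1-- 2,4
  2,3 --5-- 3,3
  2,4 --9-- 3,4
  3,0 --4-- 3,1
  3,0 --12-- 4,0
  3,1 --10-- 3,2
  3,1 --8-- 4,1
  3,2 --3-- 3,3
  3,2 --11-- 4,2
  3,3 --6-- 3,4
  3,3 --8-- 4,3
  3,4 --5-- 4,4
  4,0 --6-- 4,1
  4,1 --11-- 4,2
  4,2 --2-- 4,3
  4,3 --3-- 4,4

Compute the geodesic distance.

Shortest path: 0,0 → 1,0 → 2,0 → 2,1 → 2,2 → 3,2 → 3,3, total weight = 28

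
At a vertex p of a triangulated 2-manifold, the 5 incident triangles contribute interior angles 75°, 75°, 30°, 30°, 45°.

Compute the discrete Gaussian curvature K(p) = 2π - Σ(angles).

Sum of angles = 255°. K = 360° - 255° = 105°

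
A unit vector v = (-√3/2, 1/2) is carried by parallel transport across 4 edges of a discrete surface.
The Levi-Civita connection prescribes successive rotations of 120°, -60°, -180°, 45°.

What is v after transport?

Total rotation: 120° + (-60°) + (-180°) + 45° = -75°. Final vector: (0.2588, 0.9659)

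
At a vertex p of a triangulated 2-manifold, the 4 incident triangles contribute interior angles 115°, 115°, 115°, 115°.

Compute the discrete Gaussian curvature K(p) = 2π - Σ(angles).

Sum of angles = 460°. K = 360° - 460° = -100° = -5π/9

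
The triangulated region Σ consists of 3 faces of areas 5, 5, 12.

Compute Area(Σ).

5 + 5 + 12 = 22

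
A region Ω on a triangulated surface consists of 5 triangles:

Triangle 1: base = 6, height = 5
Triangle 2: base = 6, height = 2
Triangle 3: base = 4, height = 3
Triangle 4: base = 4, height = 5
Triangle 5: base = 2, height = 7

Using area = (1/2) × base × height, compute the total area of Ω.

(1/2)×6×5 + (1/2)×6×2 + (1/2)×4×3 + (1/2)×4×5 + (1/2)×2×7 = 44.0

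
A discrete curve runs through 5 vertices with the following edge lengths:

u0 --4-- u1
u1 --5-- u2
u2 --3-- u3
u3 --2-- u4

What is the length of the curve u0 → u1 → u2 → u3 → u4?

Arc length = 4 + 5 + 3 + 2 = 14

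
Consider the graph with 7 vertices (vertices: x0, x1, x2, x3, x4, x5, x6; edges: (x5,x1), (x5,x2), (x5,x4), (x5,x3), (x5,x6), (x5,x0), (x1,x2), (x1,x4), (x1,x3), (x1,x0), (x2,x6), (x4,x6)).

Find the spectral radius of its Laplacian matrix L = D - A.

Degrees: deg(x0) = 2, deg(x1) = 5, deg(x2) = 3, deg(x3) = 2, deg(x4) = 3, deg(x5) = 6, deg(x6) = 3.
L = D − A with rows/columns ordered (x0, x1, x2, x3, x4, x5, x6):
  [ 2, -1,  0,  0,  0, -1,  0]
  [-1,  5, -1, -1, -1, -1,  0]
  [ 0, -1,  3,  0,  0, -1, -1]
  [ 0, -1,  0,  2,  0, -1,  0]
  [ 0, -1,  0,  0,  3, -1, -1]
  [-1, -1, -1, -1, -1,  6, -1]
  [ 0,  0, -1,  0, -1, -1,  3]
Characteristic polynomial: det(λI − L) = λ(λ² − 8λ + 11)(λ − 2)(λ − 3)(λ − 4)(λ − 7).
Roots: λ = 0; (λ² − 8λ + 11) = 0 ⇒ λ = 4 ± √5 ≈ 1.7639, 6.2361; (λ − 2) = 0 ⇒ λ = 2; (λ − 3) = 0 ⇒ λ = 3; (λ − 4) = 0 ⇒ λ = 4; (λ − 7) = 0 ⇒ λ = 7.
(Check: the roots sum (with multiplicity) to 24, matching trace L = Σdeg = 2·12 = 24.)
Laplacian eigenvalues: [0.0, 1.7639, 2.0, 3.0, 4.0, 6.2361, 7.0]. Largest eigenvalue (spectral radius) = 7.0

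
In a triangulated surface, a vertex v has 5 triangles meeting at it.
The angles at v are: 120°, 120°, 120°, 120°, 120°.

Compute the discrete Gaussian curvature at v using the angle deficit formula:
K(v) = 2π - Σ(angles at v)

Sum of angles = 600°. K = 360° - 600° = -240° = -4π/3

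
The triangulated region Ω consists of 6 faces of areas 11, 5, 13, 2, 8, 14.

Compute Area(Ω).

11 + 5 + 13 + 2 + 8 + 14 = 53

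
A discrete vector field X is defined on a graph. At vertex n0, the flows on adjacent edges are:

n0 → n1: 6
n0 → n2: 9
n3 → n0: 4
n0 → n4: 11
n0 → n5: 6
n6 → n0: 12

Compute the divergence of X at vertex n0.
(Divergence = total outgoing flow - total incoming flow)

Divergence = sum of outgoing flows = 6 + 9 + (-4) + 11 + 6 + (-12) = 16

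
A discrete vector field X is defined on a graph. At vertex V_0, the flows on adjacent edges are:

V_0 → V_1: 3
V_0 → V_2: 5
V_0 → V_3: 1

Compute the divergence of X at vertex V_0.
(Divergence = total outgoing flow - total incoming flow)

Divergence = sum of outgoing flows = 3 + 5 + 1 = 9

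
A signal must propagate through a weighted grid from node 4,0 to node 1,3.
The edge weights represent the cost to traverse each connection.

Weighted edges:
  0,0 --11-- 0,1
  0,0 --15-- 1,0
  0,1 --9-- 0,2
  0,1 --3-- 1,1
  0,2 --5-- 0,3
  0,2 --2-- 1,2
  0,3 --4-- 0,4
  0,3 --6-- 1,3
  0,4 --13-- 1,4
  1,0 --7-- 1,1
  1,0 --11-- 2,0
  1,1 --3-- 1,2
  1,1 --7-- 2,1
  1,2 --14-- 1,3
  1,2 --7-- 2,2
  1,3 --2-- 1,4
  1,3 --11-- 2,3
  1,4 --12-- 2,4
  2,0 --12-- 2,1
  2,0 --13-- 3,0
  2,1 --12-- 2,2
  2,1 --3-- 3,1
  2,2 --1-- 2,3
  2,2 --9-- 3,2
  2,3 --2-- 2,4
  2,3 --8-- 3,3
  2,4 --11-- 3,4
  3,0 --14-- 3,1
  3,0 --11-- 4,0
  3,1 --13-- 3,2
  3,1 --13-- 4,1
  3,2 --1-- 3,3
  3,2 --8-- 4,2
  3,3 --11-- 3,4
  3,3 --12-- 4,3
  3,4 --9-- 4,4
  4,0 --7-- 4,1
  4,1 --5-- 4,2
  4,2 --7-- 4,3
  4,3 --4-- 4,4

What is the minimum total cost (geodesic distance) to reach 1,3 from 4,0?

Shortest path: 4,0 → 4,1 → 4,2 → 3,2 → 3,3 → 2,3 → 1,3, total weight = 40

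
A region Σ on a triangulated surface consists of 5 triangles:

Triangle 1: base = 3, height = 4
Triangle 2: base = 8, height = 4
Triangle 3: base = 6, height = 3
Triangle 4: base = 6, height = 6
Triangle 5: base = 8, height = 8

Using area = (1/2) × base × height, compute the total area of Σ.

(1/2)×3×4 + (1/2)×8×4 + (1/2)×6×3 + (1/2)×6×6 + (1/2)×8×8 = 81.0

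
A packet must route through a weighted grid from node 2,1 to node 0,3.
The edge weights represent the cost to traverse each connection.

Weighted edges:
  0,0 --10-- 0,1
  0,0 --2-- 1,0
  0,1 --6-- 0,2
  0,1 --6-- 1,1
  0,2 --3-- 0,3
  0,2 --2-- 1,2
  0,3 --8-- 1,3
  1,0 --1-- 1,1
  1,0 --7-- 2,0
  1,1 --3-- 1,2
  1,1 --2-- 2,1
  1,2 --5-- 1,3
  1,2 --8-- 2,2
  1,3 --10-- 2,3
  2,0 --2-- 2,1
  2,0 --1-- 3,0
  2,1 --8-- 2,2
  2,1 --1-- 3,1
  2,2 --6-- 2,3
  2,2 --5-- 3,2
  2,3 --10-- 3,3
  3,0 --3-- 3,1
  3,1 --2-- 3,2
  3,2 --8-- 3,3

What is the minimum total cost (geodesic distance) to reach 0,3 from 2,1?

Shortest path: 2,1 → 1,1 → 1,2 → 0,2 → 0,3, total weight = 10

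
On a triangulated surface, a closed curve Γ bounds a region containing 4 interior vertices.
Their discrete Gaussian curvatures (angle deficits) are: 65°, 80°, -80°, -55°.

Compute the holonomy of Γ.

Holonomy = total enclosed curvature = 65° + 80° + (-80°) + (-55°) = 10°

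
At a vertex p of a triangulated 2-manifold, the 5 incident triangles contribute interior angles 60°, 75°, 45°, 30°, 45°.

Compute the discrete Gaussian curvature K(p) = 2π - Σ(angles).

Sum of angles = 255°. K = 360° - 255° = 105°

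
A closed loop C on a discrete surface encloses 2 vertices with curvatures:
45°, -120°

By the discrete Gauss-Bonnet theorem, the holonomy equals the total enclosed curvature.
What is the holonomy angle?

Holonomy = total enclosed curvature = 45° + (-120°) = -75°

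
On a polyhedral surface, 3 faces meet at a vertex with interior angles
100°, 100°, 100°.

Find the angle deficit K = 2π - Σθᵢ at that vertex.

Sum of angles = 300°. K = 360° - 300° = 60° = π/3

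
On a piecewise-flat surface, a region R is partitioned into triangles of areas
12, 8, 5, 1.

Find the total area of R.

12 + 8 + 5 + 1 = 26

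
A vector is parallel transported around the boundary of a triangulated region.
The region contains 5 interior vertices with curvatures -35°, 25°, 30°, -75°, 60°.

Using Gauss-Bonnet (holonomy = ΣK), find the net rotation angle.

Holonomy = total enclosed curvature = (-35°) + 25° + 30° + (-75°) + 60° = 5°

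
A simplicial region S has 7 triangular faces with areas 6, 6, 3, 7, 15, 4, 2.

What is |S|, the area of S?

6 + 6 + 3 + 7 + 15 + 4 + 2 = 43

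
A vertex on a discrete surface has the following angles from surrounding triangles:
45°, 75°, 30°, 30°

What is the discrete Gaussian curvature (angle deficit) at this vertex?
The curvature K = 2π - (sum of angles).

Sum of angles = 180°. K = 360° - 180° = 180° = π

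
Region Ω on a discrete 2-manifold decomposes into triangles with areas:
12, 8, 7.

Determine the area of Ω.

12 + 8 + 7 = 27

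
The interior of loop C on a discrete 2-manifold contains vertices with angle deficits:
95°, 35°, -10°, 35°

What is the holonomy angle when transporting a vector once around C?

Holonomy = total enclosed curvature = 95° + 35° + (-10°) + 35° = 155°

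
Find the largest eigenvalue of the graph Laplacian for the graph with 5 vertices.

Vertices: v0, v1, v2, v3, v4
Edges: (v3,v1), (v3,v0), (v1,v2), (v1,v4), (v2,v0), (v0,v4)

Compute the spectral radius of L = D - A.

Degrees: deg(v0) = 3, deg(v1) = 3, deg(v2) = 2, deg(v3) = 2, deg(v4) = 2.
L = D − A with rows/columns ordered (v0, v1, v2, v3, v4):
  [ 3,  0, -1, -1, -1]
  [ 0,  3, -1, -1, -1]
  [-1, -1,  2,  0,  0]
  [-1, -1,  0,  2,  0]
  [-1, -1,  0,  0,  2]
Characteristic polynomial: det(λI − L) = λ(λ − 2)²(λ − 3)(λ − 5).
Roots: λ = 0; (λ − 2) = 0 ⇒ λ = 2 (multiplicity 2); (λ − 3) = 0 ⇒ λ = 3; (λ − 5) = 0 ⇒ λ = 5.
(Check: the roots sum (with multiplicity) to 12, matching trace L = Σdeg = 2·6 = 12.)
Laplacian eigenvalues: [0.0, 2.0, 2.0, 3.0, 5.0]. Largest eigenvalue (spectral radius) = 5.0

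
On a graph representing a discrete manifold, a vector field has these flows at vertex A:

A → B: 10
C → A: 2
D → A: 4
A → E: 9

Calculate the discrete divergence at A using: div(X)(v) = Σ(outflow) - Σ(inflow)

Divergence = sum of outgoing flows = 10 + (-2) + (-4) + 9 = 13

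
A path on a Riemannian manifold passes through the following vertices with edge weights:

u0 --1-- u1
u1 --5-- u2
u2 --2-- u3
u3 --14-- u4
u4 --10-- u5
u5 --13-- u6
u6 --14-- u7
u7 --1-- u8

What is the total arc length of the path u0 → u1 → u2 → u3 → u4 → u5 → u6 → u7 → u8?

Arc length = 1 + 5 + 2 + 14 + 10 + 13 + 14 + 1 = 60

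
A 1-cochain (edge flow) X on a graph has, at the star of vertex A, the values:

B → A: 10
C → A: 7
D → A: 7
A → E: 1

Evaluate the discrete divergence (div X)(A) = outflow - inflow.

Divergence = sum of outgoing flows = (-10) + (-7) + (-7) + 1 = -23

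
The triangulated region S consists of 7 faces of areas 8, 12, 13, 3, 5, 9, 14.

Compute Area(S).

8 + 12 + 13 + 3 + 5 + 9 + 14 = 64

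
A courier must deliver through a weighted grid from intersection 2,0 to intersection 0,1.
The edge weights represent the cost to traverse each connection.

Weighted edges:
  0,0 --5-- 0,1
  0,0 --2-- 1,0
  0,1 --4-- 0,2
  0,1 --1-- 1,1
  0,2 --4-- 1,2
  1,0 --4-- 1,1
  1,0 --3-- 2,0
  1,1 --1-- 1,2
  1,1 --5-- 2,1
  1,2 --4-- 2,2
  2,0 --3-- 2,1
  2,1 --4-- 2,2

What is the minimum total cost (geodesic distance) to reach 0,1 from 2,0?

Shortest path: 2,0 → 1,0 → 1,1 → 0,1, total weight = 8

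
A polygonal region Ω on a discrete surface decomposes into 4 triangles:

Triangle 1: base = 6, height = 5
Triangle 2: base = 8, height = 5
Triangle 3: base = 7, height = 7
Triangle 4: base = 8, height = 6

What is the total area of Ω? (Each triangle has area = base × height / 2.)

(1/2)×6×5 + (1/2)×8×5 + (1/2)×7×7 + (1/2)×8×6 = 83.5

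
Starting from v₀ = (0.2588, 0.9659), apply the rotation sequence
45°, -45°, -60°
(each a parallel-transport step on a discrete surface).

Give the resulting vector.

Total rotation: 45° + (-45°) + (-60°) = -60°. Final vector: (0.9659, 0.2588)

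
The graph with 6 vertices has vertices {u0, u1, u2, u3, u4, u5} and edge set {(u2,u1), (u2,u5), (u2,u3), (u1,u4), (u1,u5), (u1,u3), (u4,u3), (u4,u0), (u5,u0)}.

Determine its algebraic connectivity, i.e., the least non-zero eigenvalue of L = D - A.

Degrees: deg(u0) = 2, deg(u1) = 4, deg(u2) = 3, deg(u3) = 3, deg(u4) = 3, deg(u5) = 3.
L = D − A with rows/columns ordered (u0, u1, u2, u3, u4, u5):
  [ 2,  0,  0,  0, -1, -1]
  [ 0,  4, -1, -1, -1, -1]
  [ 0, -1,  3, -1,  0, -1]
  [ 0, -1, -1,  3, -1,  0]
  [-1, -1,  0, -1,  3,  0]
  [-1, -1, -1,  0,  0,  3]
Characteristic polynomial: det(λI − L) = λ(λ² − 7λ + 9)(λ² − 7λ + 11)(λ − 4).
Roots: λ = 0; (λ² − 7λ + 9) = 0 ⇒ λ = (7 ± √13)/2 ≈ 1.6972, 5.3028; (λ² − 7λ + 11) = 0 ⇒ λ = (7 ± √5)/2 ≈ 2.382, 4.618; (λ − 4) = 0 ⇒ λ = 4.
(Check: the roots sum (with multiplicity) to 18, matching trace L = Σdeg = 2·9 = 18.)
Laplacian eigenvalues: [0.0, 1.6972, 2.382, 4.0, 4.618, 5.3028]. Algebraic connectivity (smallest non-zero eigenvalue) = 1.6972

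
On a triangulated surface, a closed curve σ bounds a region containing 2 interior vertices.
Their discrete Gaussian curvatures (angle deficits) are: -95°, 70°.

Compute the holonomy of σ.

Holonomy = total enclosed curvature = (-95°) + 70° = -25°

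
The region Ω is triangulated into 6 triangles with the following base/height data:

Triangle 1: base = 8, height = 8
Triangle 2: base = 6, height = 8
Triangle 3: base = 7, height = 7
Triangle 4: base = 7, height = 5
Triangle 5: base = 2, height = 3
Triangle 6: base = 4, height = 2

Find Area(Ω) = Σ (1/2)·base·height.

(1/2)×8×8 + (1/2)×6×8 + (1/2)×7×7 + (1/2)×7×5 + (1/2)×2×3 + (1/2)×4×2 = 105.0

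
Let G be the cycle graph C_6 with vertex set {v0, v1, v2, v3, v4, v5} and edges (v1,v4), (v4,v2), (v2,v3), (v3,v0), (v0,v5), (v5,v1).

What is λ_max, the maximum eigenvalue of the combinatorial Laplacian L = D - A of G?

The cycle graph C_n has Laplacian eigenvalues λ_k = 2 − 2cos(2πk/n), k = 0, 1, …, n−1. Here n = 6:
k=0: 2 − 2cos(0) = 0.0; k=1: 2 − 2cos(π/3) = 1.0; k=2: 2 − 2cos(2π/3) = 3.0; k=3: 2 − 2cos(π) = 4.0; k=4: 2 − 2cos(4π/3) = 3.0; k=5: 2 − 2cos(5π/3) = 1.0.
Laplacian eigenvalues: [0.0, 1.0, 1.0, 3.0, 3.0, 4.0]. Largest eigenvalue (spectral radius) = 4.0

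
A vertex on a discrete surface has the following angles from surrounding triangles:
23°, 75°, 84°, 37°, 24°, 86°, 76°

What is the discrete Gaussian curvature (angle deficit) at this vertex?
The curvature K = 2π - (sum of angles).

Sum of angles = 405°. K = 360° - 405° = -45° = -π/4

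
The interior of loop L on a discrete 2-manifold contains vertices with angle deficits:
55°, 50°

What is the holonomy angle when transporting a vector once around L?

Holonomy = total enclosed curvature = 55° + 50° = 105°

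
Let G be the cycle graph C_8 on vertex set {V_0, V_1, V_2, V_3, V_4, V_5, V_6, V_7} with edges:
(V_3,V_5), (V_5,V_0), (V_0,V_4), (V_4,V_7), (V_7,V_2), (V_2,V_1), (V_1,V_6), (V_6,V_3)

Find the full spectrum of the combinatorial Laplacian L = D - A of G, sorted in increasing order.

The cycle graph C_n has Laplacian eigenvalues λ_k = 2 − 2cos(2πk/n), k = 0, 1, …, n−1. Here n = 8:
k=0: 2 − 2cos(0) = 0.0; k=1: 2 − 2cos(π/4) = 0.5858; k=2: 2 − 2cos(π/2) = 2.0; k=3: 2 − 2cos(3π/4) = 3.4142; k=4: 2 − 2cos(π) = 4.0; k=5: 2 − 2cos(5π/4) = 3.4142; k=6: 2 − 2cos(3π/2) = 2.0; k=7: 2 − 2cos(7π/4) = 0.5858.
Laplacian eigenvalues (increasing order): [0.0, 0.5858, 0.5858, 2.0, 2.0, 3.4142, 3.4142, 4.0]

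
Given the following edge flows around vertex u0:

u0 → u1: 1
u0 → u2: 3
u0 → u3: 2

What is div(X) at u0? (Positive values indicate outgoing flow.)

Divergence = sum of outgoing flows = 1 + 3 + 2 = 6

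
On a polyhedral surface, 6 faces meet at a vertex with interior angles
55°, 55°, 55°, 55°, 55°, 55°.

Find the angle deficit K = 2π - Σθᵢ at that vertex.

Sum of angles = 330°. K = 360° - 330° = 30°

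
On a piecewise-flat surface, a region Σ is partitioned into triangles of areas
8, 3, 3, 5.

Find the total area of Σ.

8 + 3 + 3 + 5 = 19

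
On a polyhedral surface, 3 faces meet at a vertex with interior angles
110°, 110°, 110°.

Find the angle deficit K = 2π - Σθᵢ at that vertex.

Sum of angles = 330°. K = 360° - 330° = 30° = π/6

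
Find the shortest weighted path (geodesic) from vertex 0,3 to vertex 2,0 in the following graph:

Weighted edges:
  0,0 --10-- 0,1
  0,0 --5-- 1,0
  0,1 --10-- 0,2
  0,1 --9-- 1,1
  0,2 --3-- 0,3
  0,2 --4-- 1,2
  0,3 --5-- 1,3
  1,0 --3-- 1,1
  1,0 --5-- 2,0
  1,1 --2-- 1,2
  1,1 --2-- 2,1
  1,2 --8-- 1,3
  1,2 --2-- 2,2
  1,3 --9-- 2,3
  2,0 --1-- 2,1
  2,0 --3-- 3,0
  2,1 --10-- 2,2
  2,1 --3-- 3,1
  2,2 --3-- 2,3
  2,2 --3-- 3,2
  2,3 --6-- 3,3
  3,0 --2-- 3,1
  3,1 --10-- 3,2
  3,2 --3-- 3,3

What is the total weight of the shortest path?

Shortest path: 0,3 → 0,2 → 1,2 → 1,1 → 2,1 → 2,0, total weight = 12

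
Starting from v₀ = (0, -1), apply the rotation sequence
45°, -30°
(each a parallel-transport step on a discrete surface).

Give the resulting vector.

Total rotation: 45° + (-30°) = 15°. Final vector: (0.2588, -0.9659)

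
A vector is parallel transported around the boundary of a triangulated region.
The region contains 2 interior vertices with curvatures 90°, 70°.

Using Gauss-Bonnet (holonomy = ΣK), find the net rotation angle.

Holonomy = total enclosed curvature = 90° + 70° = 160°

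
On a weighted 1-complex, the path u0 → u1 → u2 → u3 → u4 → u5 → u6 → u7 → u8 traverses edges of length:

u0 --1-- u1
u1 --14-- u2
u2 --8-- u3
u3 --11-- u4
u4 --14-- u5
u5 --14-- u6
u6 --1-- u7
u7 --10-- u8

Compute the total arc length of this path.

Arc length = 1 + 14 + 8 + 11 + 14 + 14 + 1 + 10 = 73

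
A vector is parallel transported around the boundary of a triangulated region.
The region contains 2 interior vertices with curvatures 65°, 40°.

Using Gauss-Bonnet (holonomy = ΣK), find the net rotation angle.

Holonomy = total enclosed curvature = 65° + 40° = 105°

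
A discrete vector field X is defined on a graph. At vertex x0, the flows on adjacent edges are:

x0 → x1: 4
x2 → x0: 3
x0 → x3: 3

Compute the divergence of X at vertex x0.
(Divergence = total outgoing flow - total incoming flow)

Divergence = sum of outgoing flows = 4 + (-3) + 3 = 4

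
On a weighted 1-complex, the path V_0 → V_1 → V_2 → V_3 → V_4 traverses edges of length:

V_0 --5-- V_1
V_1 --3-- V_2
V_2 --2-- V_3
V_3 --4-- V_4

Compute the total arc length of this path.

Arc length = 5 + 3 + 2 + 4 = 14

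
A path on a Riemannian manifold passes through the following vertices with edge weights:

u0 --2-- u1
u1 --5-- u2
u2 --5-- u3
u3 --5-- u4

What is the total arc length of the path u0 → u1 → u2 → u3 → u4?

Arc length = 2 + 5 + 5 + 5 = 17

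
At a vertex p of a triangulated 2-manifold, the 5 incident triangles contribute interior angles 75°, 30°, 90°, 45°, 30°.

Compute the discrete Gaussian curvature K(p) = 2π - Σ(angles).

Sum of angles = 270°. K = 360° - 270° = 90°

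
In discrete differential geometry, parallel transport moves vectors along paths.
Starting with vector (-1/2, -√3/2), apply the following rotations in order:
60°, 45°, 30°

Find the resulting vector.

Total rotation: 60° + 45° + 30° = 135°. Final vector: (0.9659, 0.2588)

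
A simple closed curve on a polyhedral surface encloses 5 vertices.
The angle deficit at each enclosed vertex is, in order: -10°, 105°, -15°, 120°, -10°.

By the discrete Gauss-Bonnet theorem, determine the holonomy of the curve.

Holonomy = total enclosed curvature = (-10°) + 105° + (-15°) + 120° + (-10°) = 190°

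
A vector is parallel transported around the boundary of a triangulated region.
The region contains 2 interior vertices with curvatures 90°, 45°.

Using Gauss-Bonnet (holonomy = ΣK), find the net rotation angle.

Holonomy = total enclosed curvature = 90° + 45° = 135°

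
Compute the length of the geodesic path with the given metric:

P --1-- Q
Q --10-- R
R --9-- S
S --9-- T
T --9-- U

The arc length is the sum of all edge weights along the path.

Arc length = 1 + 10 + 9 + 9 + 9 = 38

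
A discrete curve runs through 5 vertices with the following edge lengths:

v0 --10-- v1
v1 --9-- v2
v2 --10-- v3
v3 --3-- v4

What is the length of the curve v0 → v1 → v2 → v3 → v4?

Arc length = 10 + 9 + 10 + 3 = 32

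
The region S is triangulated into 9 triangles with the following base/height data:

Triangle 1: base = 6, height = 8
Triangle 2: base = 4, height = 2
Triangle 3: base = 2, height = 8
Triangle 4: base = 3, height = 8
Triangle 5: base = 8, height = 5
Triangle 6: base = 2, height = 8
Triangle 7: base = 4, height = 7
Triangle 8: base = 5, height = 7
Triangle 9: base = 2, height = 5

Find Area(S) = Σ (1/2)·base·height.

(1/2)×6×8 + (1/2)×4×2 + (1/2)×2×8 + (1/2)×3×8 + (1/2)×8×5 + (1/2)×2×8 + (1/2)×4×7 + (1/2)×5×7 + (1/2)×2×5 = 112.5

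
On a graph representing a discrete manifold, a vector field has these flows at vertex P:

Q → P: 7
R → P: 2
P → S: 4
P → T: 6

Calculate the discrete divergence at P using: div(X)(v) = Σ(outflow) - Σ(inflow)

Divergence = sum of outgoing flows = (-7) + (-2) + 4 + 6 = 1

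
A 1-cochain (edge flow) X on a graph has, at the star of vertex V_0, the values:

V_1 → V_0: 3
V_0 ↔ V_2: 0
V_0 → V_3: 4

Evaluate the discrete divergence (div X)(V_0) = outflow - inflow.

Divergence = sum of outgoing flows = (-3) + 0 + 4 = 1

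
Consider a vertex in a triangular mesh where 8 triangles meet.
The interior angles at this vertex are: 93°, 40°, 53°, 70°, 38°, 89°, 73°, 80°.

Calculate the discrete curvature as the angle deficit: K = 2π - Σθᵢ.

Sum of angles = 536°. K = 360° - 536° = -176° = -44π/45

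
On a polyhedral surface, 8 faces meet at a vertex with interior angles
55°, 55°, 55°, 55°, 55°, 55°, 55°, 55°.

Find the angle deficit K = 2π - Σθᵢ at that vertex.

Sum of angles = 440°. K = 360° - 440° = -80° = -4π/9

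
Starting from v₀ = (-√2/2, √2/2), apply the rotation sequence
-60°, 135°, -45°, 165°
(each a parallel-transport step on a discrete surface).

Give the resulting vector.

Total rotation: (-60°) + 135° + (-45°) + 165° = 195° ≡ -165° (mod 360°). Final vector: (0.8660, -0.5000)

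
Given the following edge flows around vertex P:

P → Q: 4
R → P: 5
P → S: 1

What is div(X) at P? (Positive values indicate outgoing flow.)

Divergence = sum of outgoing flows = 4 + (-5) + 1 = 0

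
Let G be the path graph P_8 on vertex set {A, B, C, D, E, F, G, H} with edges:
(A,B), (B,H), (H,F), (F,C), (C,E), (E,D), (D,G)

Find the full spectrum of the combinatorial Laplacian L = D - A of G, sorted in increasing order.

The path graph P_n has Laplacian eigenvalues λ_k = 2 − 2cos(kπ/n), k = 0, 1, …, n−1. Here n = 8:
k=0: 2 − 2cos(0) = 0.0; k=1: 2 − 2cos(π/8) = 0.1522; k=2: 2 − 2cos(π/4) = 0.5858; k=3: 2 − 2cos(3π/8) = 1.2346; k=4: 2 − 2cos(π/2) = 2.0; k=5: 2 − 2cos(5π/8) = 2.7654; k=6: 2 − 2cos(3π/4) = 3.4142; k=7: 2 − 2cos(7π/8) = 3.8478.
Laplacian eigenvalues (increasing order): [0.0, 0.1522, 0.5858, 1.2346, 2.0, 2.7654, 3.4142, 3.8478]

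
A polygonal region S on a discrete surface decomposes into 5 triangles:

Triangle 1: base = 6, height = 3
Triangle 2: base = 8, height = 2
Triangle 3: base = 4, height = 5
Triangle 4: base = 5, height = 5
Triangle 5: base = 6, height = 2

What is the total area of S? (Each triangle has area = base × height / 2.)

(1/2)×6×3 + (1/2)×8×2 + (1/2)×4×5 + (1/2)×5×5 + (1/2)×6×2 = 45.5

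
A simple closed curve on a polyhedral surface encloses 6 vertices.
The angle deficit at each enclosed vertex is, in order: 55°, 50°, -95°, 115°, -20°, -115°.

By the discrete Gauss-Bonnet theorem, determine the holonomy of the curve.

Holonomy = total enclosed curvature = 55° + 50° + (-95°) + 115° + (-20°) + (-115°) = -10°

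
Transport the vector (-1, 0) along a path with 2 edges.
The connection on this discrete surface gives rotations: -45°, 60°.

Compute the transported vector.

Total rotation: (-45°) + 60° = 15°. Final vector: (-0.9659, -0.2588)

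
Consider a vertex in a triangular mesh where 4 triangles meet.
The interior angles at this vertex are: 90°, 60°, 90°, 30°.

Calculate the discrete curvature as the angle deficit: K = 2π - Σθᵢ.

Sum of angles = 270°. K = 360° - 270° = 90°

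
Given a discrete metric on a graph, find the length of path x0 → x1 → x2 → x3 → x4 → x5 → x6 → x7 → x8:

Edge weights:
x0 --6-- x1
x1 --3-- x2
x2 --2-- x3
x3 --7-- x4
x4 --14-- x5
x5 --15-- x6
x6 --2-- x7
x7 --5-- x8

Arc length = 6 + 3 + 2 + 7 + 14 + 15 + 2 + 5 = 54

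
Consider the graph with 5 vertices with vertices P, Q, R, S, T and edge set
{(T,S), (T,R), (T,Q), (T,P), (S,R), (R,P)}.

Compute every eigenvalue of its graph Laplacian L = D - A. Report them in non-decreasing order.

Degrees: deg(P) = 2, deg(Q) = 1, deg(R) = 3, deg(S) = 2, deg(T) = 4.
L = D − A with rows/columns ordered (P, Q, R, S, T):
  [ 2,  0, -1,  0, -1]
  [ 0,  1,  0,  0, -1]
  [-1,  0,  3, -1, -1]
  [ 0,  0, -1,  2, -1]
  [-1, -1, -1, -1,  4]
Characteristic polynomial: det(λI − L) = λ(λ − 1)(λ − 2)(λ − 4)(λ − 5).
Roots: λ = 0; (λ − 1) = 0 ⇒ λ = 1; (λ − 2) = 0 ⇒ λ = 2; (λ − 4) = 0 ⇒ λ = 4; (λ − 5) = 0 ⇒ λ = 5.
(Check: the roots sum (with multiplicity) to 12, matching trace L = Σdeg = 2·6 = 12.)
Laplacian eigenvalues (increasing order): [0.0, 1.0, 2.0, 4.0, 5.0]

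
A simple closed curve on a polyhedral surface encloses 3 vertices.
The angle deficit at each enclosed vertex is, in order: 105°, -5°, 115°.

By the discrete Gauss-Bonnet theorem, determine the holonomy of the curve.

Holonomy = total enclosed curvature = 105° + (-5°) + 115° = 215°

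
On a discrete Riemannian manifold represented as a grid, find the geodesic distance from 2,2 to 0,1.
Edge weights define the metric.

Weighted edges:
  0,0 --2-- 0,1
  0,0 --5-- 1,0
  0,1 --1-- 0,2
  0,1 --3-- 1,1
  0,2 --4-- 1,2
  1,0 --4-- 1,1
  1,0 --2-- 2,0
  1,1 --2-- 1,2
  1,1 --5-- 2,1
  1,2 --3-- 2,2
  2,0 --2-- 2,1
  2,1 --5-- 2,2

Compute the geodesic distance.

Shortest path: 2,2 → 1,2 → 1,1 → 0,1, total weight = 8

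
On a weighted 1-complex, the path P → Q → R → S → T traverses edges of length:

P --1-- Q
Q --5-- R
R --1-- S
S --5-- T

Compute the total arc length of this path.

Arc length = 1 + 5 + 1 + 5 = 12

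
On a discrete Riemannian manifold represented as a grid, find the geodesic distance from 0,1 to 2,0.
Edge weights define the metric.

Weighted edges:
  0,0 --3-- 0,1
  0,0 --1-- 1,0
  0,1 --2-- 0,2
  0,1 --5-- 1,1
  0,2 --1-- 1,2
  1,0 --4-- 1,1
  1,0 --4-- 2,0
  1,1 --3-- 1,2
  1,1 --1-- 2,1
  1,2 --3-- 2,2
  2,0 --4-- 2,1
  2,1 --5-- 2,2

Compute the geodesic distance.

Shortest path: 0,1 → 0,0 → 1,0 → 2,0, total weight = 8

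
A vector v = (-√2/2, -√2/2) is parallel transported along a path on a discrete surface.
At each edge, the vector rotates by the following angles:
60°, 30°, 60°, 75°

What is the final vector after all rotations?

Total rotation: 60° + 30° + 60° + 75° = 225° ≡ -135° (mod 360°). Final vector: (0, 1)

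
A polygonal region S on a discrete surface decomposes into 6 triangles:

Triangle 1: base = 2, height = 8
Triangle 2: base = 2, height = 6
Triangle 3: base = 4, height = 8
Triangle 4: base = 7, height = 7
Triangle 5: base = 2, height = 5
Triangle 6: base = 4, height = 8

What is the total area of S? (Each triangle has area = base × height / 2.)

(1/2)×2×8 + (1/2)×2×6 + (1/2)×4×8 + (1/2)×7×7 + (1/2)×2×5 + (1/2)×4×8 = 75.5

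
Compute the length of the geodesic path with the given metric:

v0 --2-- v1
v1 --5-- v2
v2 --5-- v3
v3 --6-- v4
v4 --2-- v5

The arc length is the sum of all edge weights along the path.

Arc length = 2 + 5 + 5 + 6 + 2 = 20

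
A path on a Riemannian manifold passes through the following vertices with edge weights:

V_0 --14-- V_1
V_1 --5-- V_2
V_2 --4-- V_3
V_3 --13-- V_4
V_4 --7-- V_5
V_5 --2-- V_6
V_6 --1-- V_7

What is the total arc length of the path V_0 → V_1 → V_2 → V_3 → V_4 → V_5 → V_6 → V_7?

Arc length = 14 + 5 + 4 + 13 + 7 + 2 + 1 = 46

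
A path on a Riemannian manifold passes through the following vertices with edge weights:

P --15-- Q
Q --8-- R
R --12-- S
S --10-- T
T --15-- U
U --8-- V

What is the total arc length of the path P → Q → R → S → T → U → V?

Arc length = 15 + 8 + 12 + 10 + 15 + 8 = 68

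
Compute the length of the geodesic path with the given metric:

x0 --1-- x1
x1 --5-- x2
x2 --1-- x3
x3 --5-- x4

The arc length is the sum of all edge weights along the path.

Arc length = 1 + 5 + 1 + 5 = 12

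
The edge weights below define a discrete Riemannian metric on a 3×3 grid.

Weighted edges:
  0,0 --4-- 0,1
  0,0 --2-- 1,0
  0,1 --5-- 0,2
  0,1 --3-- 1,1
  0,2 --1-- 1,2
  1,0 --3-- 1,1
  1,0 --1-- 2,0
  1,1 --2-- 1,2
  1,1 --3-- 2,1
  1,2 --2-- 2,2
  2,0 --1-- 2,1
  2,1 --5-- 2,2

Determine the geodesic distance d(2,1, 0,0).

Shortest path: 2,1 → 2,0 → 1,0 → 0,0, total weight = 4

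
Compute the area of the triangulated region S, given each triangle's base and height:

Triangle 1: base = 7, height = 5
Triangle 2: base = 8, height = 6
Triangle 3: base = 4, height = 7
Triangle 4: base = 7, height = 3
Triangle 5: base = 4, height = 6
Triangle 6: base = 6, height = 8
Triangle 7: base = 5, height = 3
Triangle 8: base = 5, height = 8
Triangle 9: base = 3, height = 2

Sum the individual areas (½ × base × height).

(1/2)×7×5 + (1/2)×8×6 + (1/2)×4×7 + (1/2)×7×3 + (1/2)×4×6 + (1/2)×6×8 + (1/2)×5×3 + (1/2)×5×8 + (1/2)×3×2 = 132.5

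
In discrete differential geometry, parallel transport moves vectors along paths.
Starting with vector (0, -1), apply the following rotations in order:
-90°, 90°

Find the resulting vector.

Total rotation: (-90°) + 90° = 0°. Final vector: (0, -1)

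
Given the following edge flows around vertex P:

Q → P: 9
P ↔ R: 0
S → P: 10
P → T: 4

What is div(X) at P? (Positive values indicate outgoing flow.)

Divergence = sum of outgoing flows = (-9) + 0 + (-10) + 4 = -15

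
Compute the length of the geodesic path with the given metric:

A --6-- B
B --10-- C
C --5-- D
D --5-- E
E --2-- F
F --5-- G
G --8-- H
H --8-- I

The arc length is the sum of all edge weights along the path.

Arc length = 6 + 10 + 5 + 5 + 2 + 5 + 8 + 8 = 49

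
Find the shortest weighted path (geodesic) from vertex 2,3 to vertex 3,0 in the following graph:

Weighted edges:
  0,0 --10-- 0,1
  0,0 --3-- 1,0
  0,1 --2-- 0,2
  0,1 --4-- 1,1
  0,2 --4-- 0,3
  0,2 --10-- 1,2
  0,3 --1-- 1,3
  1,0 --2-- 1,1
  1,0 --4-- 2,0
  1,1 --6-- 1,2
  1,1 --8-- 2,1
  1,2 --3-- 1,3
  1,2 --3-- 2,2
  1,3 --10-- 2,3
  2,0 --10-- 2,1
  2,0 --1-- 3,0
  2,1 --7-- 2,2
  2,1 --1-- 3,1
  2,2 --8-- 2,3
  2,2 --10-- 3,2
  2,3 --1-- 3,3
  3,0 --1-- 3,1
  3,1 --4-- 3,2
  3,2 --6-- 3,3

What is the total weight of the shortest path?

Shortest path: 2,3 → 3,3 → 3,2 → 3,1 → 3,0, total weight = 12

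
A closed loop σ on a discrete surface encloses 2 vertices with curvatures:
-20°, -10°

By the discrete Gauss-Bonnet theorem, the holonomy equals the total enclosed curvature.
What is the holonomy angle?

Holonomy = total enclosed curvature = (-20°) + (-10°) = -30°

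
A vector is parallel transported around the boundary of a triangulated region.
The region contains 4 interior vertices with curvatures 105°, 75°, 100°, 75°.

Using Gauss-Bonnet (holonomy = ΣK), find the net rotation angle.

Holonomy = total enclosed curvature = 105° + 75° + 100° + 75° = 355°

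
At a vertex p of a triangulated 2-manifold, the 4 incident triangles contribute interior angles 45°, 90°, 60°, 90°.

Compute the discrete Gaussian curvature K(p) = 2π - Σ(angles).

Sum of angles = 285°. K = 360° - 285° = 75° = 5π/12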